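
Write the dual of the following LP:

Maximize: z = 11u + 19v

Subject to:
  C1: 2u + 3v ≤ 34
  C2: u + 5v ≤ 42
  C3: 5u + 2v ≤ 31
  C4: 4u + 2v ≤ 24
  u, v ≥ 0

Primal max cᵀx s.t. Ax ≤ b, x ≥ 0  →  Dual min bᵀy s.t. Aᵀy ≥ c, y ≥ 0.

Minimize: z = 34y1 + 42y2 + 31y3 + 24y4

Subject to:
  2y1 + y2 + 5y3 + 4y4 ≥ 11
  3y1 + 5y2 + 2y3 + 2y4 ≥ 19
  y1, y2, y3, y4 ≥ 0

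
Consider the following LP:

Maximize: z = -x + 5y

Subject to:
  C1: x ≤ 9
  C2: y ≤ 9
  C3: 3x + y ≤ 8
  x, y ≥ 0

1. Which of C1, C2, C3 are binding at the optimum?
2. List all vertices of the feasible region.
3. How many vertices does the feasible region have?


1. C3
2. (0, 0), (2.667, 0), (0, 8)
3. 3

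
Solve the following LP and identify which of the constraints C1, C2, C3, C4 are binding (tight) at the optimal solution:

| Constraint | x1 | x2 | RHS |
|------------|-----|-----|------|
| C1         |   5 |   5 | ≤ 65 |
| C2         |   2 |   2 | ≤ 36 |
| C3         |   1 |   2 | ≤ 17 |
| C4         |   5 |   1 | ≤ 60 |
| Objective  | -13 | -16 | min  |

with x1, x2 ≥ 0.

At x1 = 9, x2 = 4, compute slack b - a·x for each constraint:
  C1: 65 − 65 = 0  (binding)
  C2: 36 − 26 = 10  (slack)
  C3: 17 − 17 = 0  (binding)
  C4: 60 − 49 = 11  (slack)

Optimal: x1 = 9, x2 = 4
Binding: C1, C3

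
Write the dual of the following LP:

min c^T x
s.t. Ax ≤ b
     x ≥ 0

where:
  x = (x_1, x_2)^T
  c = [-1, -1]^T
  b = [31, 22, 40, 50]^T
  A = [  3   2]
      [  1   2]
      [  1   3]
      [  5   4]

Primal min cᵀx s.t. Ax ≤ b, x ≥ 0  →  Dual max −bᵀy s.t. Aᵀy ≥ −c, y ≥ 0.

Maximize: z = -31y1 - 22y2 - 40y3 - 50y4

Subject to:
  3y1 + y2 + y3 + 5y4 ≥ 1
  2y1 + 2y2 + 3y3 + 4y4 ≥ 1
  y1, y2, y3, y4 ≥ 0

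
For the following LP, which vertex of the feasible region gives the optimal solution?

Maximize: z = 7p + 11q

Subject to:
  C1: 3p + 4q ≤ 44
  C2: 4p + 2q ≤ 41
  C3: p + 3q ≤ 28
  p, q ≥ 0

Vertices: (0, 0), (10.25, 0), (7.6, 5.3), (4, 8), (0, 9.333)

Evaluate the objective at each vertex of the feasible region:
  z(0, 0) = 0
  z(10.25, 0) = 71.75
  z(7.6, 5.3) = 111.5
  z(4, 8) = 116  ←
  z(0, 9.333) = 102.7
The maximum is at p = 4, q = 8.

(4, 8)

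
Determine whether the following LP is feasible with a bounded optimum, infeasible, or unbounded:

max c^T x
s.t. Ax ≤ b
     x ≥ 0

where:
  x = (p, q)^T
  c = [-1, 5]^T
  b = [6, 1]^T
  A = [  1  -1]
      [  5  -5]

Unbounded (objective can increase without bound)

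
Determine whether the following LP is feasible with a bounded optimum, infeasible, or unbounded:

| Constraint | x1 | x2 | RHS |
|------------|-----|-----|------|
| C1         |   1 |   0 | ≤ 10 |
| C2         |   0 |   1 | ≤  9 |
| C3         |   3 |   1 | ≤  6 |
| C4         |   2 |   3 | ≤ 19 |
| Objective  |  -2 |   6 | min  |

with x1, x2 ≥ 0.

Feasible with a bounded optimal solution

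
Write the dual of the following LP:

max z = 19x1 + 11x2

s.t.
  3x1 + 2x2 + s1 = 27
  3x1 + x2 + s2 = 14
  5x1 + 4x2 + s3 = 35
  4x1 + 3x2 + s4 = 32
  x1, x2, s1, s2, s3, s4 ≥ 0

Primal max cᵀx s.t. Ax ≤ b, x ≥ 0  →  Dual min bᵀy s.t. Aᵀy ≥ c, y ≥ 0.

Minimize: z = 27y1 + 14y2 + 35y3 + 32y4

Subject to:
  3y1 + 3y2 + 5y3 + 4y4 ≥ 19
  2y1 + y2 + 4y3 + 3y4 ≥ 11
  y1, y2, y3, y4 ≥ 0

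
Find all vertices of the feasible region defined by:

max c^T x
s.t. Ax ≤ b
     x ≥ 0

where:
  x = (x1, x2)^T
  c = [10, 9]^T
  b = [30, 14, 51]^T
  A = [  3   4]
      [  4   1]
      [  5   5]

(0, 0), (3.5, 0), (2, 6), (0, 7.5)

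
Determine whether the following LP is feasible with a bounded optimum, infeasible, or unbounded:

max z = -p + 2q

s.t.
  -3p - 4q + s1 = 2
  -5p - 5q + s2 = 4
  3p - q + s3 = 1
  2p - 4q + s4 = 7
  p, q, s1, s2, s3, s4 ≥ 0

Unbounded (objective can increase without bound)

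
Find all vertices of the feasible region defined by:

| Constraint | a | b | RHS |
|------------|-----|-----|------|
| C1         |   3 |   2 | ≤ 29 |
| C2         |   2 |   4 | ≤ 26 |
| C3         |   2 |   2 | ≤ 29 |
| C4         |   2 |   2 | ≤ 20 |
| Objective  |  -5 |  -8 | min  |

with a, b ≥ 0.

(0, 0), (9.667, 0), (9, 1), (7, 3), (0, 6.5)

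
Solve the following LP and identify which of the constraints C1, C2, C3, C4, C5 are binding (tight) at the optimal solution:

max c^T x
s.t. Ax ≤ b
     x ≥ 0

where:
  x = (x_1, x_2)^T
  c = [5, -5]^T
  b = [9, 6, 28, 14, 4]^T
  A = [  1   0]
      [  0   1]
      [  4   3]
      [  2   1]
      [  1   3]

At x_1 = 4, x_2 = 0, compute slack b - a·x for each constraint:
  C1: 9 − 4 = 5  (slack)
  C2: 6 − 0 = 6  (slack)
  C3: 28 − 16 = 12  (slack)
  C4: 14 − 8 = 6  (slack)
  C5: 4 − 4 = 0  (binding)

Optimal: x_1 = 4, x_2 = 0
Binding: C5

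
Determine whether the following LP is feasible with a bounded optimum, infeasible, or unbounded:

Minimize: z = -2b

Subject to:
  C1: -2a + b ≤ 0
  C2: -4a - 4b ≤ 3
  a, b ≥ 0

Unbounded (objective can decrease without bound)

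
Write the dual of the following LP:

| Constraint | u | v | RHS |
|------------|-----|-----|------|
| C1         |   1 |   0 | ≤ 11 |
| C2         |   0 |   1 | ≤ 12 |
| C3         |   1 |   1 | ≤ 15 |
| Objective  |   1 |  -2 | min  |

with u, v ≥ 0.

Primal min cᵀx s.t. Ax ≤ b, x ≥ 0  →  Dual max −bᵀy s.t. Aᵀy ≥ −c, y ≥ 0.

Maximize: z = -11y1 - 12y2 - 15y3

Subject to:
  y1 + y3 ≥ -1
  y2 + y3 ≥ 2
  y1, y2, y3 ≥ 0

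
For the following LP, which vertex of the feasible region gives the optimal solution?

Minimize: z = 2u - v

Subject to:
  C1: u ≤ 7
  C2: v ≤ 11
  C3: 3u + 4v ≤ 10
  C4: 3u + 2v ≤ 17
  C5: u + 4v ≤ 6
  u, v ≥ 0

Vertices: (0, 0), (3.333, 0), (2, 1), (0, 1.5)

Evaluate the objective at each vertex of the feasible region:
  z(0, 0) = 0
  z(3.333, 0) = 6.667
  z(2, 1) = 3
  z(0, 1.5) = -1.5  ←
The minimum is at u = 0, v = 1.5.

(0, 1.5)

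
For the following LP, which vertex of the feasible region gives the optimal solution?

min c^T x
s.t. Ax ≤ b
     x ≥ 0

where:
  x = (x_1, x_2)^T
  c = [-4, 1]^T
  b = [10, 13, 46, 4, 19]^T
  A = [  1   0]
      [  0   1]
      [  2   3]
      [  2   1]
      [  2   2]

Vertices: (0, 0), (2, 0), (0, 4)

Evaluate the objective at each vertex of the feasible region:
  z(0, 0) = 0
  z(2, 0) = -8  ←
  z(0, 4) = 4
The minimum is at x_1 = 2, x_2 = 0.

(2, 0)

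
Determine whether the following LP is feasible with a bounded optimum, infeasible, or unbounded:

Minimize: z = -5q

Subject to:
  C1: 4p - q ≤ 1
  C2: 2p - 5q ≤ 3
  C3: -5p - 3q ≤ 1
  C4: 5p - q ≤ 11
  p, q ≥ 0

Unbounded (objective can decrease without bound)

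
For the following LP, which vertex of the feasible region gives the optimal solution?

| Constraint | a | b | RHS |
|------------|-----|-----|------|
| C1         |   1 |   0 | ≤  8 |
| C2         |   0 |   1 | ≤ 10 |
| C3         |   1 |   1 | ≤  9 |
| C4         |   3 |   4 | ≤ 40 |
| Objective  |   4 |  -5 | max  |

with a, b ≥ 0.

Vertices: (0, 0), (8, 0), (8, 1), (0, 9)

Evaluate the objective at each vertex of the feasible region:
  z(0, 0) = 0
  z(8, 0) = 32  ←
  z(8, 1) = 27
  z(0, 9) = -45
The maximum is at a = 8, b = 0.

(8, 0)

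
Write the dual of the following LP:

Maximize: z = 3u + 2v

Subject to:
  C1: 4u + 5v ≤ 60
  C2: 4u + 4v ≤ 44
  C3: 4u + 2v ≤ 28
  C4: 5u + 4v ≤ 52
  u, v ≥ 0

Primal max cᵀx s.t. Ax ≤ b, x ≥ 0  →  Dual min bᵀy s.t. Aᵀy ≥ c, y ≥ 0.

Minimize: z = 60y1 + 44y2 + 28y3 + 52y4

Subject to:
  4y1 + 4y2 + 4y3 + 5y4 ≥ 3
  5y1 + 4y2 + 2y3 + 4y4 ≥ 2
  y1, y2, y3, y4 ≥ 0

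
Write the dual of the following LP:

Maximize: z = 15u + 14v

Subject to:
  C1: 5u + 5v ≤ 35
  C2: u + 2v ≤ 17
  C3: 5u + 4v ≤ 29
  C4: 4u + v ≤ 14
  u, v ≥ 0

Primal max cᵀx s.t. Ax ≤ b, x ≥ 0  →  Dual min bᵀy s.t. Aᵀy ≥ c, y ≥ 0.

Minimize: z = 35y1 + 17y2 + 29y3 + 14y4

Subject to:
  5y1 + y2 + 5y3 + 4y4 ≥ 15
  5y1 + 2y2 + 4y3 + y4 ≥ 14
  y1, y2, y3, y4 ≥ 0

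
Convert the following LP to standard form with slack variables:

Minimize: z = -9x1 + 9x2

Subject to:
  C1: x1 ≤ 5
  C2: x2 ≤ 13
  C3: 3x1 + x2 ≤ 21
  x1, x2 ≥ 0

min z = -9x1 + 9x2

s.t.
  x1 + s1 = 5
  x2 + s2 = 13
  3x1 + x2 + s3 = 21
  x1, x2, s1, s2, s3 ≥ 0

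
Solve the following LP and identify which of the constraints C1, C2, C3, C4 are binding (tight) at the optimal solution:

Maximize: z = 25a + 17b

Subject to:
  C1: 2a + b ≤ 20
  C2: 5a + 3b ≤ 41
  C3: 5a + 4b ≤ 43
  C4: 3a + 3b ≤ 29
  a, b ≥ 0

At a = 7, b = 2, compute slack b - a·x for each constraint:
  C1: 20 − 16 = 4  (slack)
  C2: 41 − 41 = 0  (binding)
  C3: 43 − 43 = 0  (binding)
  C4: 29 − 27 = 2  (slack)

Optimal: a = 7, b = 2
Binding: C2, C3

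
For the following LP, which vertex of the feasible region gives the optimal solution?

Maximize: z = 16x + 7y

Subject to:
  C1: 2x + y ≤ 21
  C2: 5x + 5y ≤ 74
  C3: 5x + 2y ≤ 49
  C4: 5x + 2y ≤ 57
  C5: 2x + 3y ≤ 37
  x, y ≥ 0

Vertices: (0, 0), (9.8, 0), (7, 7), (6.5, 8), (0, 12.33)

Evaluate the objective at each vertex of the feasible region:
  z(0, 0) = 0
  z(9.8, 0) = 156.8
  z(7, 7) = 161  ←
  z(6.5, 8) = 160
  z(0, 12.33) = 86.33
The maximum is at x = 7, y = 7.

(7, 7)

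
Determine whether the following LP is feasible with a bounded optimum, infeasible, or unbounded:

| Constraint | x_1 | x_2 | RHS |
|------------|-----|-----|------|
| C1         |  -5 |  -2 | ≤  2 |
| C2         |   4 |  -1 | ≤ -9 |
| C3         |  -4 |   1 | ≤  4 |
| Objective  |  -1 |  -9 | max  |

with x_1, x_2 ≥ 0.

Infeasible (no feasible solution exists)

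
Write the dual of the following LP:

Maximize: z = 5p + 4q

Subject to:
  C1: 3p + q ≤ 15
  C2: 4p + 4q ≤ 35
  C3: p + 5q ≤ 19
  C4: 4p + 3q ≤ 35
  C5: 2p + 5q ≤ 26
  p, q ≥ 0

Primal max cᵀx s.t. Ax ≤ b, x ≥ 0  →  Dual min bᵀy s.t. Aᵀy ≥ c, y ≥ 0.

Minimize: z = 15y1 + 35y2 + 19y3 + 35y4 + 26y5

Subject to:
  3y1 + 4y2 + y3 + 4y4 + 2y5 ≥ 5
  y1 + 4y2 + 5y3 + 3y4 + 5y5 ≥ 4
  y1, y2, y3, y4, y5 ≥ 0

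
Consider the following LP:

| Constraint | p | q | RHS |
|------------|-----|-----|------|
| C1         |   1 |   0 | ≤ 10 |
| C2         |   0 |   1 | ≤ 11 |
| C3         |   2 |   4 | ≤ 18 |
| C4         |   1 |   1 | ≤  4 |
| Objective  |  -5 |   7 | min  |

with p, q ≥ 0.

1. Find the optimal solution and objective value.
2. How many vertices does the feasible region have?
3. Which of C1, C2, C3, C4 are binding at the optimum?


1. p = 4, q = 0, z = -20
2. 3
3. C4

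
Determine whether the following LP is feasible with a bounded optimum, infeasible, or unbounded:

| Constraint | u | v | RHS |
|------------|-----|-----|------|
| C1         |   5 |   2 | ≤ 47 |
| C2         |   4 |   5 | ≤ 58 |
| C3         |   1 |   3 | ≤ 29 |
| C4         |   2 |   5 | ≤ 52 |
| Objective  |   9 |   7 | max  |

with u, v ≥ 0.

Feasible with a bounded optimal solution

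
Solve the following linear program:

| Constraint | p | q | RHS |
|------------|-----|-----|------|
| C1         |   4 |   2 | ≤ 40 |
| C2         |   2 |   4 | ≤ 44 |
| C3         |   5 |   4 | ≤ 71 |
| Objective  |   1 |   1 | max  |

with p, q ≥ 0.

Evaluate the objective at each vertex of the feasible region:
  z(0, 0) = 0
  z(10, 0) = 10
  z(6, 8) = 14  ←
  z(0, 11) = 11
The maximum is at p = 6, q = 8.

p = 6, q = 8, z = 14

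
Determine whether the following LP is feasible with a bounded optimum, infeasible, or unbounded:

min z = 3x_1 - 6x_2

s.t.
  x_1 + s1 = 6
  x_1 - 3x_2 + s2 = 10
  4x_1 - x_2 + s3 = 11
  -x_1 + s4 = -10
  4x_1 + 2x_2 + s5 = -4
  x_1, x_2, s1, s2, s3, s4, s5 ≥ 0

Infeasible (no feasible solution exists)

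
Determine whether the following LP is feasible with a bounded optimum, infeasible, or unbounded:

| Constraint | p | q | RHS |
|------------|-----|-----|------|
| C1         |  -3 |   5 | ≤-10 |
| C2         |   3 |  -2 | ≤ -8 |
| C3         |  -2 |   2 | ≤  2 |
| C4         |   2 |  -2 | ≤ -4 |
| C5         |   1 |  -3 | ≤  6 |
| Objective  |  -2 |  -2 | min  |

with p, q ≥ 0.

Infeasible (no feasible solution exists)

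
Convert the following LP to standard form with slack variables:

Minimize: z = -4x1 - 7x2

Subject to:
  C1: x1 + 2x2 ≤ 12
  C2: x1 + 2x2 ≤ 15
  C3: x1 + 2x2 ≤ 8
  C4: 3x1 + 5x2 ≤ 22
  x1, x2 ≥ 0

min z = -4x1 - 7x2

s.t.
  x1 + 2x2 + s1 = 12
  x1 + 2x2 + s2 = 15
  x1 + 2x2 + s3 = 8
  3x1 + 5x2 + s4 = 22
  x1, x2, s1, s2, s3, s4 ≥ 0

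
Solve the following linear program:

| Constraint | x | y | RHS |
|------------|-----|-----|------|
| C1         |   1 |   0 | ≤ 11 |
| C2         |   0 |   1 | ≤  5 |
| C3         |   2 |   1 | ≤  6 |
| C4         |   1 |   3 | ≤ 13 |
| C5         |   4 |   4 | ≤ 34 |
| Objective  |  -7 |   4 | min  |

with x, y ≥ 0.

Evaluate the objective at each vertex of the feasible region:
  z(0, 0) = 0
  z(3, 0) = -21  ←
  z(1, 4) = 9
  z(0, 4.333) = 17.33
The minimum is at x = 3, y = 0.

x = 3, y = 0, z = -21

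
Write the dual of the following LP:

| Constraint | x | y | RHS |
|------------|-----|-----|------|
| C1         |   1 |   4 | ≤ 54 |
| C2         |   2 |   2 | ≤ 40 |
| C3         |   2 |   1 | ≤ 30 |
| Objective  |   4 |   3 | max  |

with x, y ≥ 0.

Primal max cᵀx s.t. Ax ≤ b, x ≥ 0  →  Dual min bᵀy s.t. Aᵀy ≥ c, y ≥ 0.

Minimize: z = 54y1 + 40y2 + 30y3

Subject to:
  y1 + 2y2 + 2y3 ≥ 4
  4y1 + 2y2 + y3 ≥ 3
  y1, y2, y3 ≥ 0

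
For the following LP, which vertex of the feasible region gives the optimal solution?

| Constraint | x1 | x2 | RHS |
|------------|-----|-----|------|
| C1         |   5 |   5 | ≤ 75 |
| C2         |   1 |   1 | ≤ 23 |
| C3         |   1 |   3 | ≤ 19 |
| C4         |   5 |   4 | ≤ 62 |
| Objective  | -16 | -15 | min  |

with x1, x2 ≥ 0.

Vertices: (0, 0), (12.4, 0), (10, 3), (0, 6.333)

Evaluate the objective at each vertex of the feasible region:
  z(0, 0) = 0
  z(12.4, 0) = -198.4
  z(10, 3) = -205  ←
  z(0, 6.333) = -95
The minimum is at x1 = 10, x2 = 3.

(10, 3)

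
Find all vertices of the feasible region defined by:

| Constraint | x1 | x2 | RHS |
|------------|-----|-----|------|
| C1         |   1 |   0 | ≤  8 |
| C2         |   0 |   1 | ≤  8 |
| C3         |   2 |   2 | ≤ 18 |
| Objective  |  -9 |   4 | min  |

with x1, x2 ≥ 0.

(0, 0), (8, 0), (8, 1), (1, 8), (0, 8)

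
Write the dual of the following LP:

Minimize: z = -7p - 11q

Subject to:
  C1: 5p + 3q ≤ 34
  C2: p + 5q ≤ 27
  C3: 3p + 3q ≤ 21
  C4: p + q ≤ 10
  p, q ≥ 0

Primal min cᵀx s.t. Ax ≤ b, x ≥ 0  →  Dual max −bᵀy s.t. Aᵀy ≥ −c, y ≥ 0.

Maximize: z = -34y1 - 27y2 - 21y3 - 10y4

Subject to:
  5y1 + y2 + 3y3 + y4 ≥ 7
  3y1 + 5y2 + 3y3 + y4 ≥ 11
  y1, y2, y3, y4 ≥ 0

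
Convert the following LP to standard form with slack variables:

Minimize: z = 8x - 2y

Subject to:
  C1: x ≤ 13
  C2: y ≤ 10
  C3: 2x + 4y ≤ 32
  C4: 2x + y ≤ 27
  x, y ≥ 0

min z = 8x - 2y

s.t.
  x + s1 = 13
  y + s2 = 10
  2x + 4y + s3 = 32
  2x + y + s4 = 27
  x, y, s1, s2, s3, s4 ≥ 0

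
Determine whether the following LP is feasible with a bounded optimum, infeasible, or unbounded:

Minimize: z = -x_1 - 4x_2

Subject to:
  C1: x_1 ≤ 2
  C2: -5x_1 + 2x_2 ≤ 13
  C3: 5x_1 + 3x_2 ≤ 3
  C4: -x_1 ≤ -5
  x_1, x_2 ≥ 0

Infeasible (no feasible solution exists)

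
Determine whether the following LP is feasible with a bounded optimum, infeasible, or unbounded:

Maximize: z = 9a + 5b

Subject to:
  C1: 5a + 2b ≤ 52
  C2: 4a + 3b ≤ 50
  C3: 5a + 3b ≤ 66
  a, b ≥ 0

Feasible with a bounded optimal solution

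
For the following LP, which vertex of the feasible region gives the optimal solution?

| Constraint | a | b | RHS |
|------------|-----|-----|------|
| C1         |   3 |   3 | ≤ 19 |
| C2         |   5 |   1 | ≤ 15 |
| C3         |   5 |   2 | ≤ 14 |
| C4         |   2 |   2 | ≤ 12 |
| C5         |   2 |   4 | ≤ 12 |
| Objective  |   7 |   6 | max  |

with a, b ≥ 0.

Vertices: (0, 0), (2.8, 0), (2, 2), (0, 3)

Evaluate the objective at each vertex of the feasible region:
  z(0, 0) = 0
  z(2.8, 0) = 19.6
  z(2, 2) = 26  ←
  z(0, 3) = 18
The maximum is at a = 2, b = 2.

(2, 2)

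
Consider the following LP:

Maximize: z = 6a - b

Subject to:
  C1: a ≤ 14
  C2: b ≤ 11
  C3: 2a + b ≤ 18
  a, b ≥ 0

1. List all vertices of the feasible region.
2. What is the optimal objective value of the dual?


1. (0, 0), (9, 0), (3.5, 11), (0, 11)
2. 54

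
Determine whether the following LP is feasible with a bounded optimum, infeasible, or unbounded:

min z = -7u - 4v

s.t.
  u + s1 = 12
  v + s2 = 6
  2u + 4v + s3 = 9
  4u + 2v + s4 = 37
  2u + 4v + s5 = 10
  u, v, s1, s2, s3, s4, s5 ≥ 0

Feasible with a bounded optimal solution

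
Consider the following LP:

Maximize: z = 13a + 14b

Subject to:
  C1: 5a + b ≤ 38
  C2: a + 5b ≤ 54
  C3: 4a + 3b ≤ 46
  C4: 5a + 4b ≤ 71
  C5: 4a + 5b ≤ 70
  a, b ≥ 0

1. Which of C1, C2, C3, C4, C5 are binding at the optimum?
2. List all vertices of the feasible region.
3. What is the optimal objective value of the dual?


1. C2, C3
2. (0, 0), (7.6, 0), (6.182, 7.091), (4, 10), (0, 10.8)
3. 192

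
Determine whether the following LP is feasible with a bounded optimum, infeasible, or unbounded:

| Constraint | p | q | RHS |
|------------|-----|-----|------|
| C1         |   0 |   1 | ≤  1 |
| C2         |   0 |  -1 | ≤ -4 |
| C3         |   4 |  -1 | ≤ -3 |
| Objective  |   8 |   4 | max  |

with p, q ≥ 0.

Infeasible (no feasible solution exists)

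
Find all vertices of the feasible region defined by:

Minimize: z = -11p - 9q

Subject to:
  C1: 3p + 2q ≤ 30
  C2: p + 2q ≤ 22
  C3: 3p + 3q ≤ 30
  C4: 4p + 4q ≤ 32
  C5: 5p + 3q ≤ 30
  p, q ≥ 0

(0, 0), (6, 0), (3, 5), (0, 8)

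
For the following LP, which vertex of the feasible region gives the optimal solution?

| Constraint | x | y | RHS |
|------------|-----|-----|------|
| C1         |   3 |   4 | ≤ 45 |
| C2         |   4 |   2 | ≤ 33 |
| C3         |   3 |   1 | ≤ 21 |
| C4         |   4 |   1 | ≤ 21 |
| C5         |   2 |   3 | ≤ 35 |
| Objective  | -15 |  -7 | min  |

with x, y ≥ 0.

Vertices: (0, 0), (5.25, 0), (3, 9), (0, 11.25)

Evaluate the objective at each vertex of the feasible region:
  z(0, 0) = 0
  z(5.25, 0) = -78.75
  z(3, 9) = -108  ←
  z(0, 11.25) = -78.75
The minimum is at x = 3, y = 9.

(3, 9)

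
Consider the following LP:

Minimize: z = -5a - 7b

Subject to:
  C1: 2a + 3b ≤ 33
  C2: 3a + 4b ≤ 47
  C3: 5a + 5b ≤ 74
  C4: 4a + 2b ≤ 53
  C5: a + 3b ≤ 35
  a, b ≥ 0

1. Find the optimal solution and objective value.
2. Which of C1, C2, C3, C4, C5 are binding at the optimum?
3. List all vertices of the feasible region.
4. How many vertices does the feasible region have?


1. a = 9, b = 5, z = -80
2. C1, C2
3. (0, 0), (13.25, 0), (11.8, 2.9), (9, 5), (0, 11)
4. 5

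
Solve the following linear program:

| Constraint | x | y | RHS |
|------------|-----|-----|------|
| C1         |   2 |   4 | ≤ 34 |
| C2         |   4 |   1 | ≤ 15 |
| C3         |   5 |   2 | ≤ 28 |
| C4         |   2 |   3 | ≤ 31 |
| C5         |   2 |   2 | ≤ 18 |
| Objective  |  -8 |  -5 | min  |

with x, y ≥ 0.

Evaluate the objective at each vertex of the feasible region:
  z(0, 0) = 0
  z(3.75, 0) = -30
  z(2, 7) = -51  ←
  z(1, 8) = -48
  z(0, 8.5) = -42.5
The minimum is at x = 2, y = 7.

x = 2, y = 7, z = -51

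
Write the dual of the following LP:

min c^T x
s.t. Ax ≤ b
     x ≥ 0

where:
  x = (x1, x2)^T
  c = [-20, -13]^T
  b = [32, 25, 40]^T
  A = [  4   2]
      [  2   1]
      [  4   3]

Primal min cᵀx s.t. Ax ≤ b, x ≥ 0  →  Dual max −bᵀy s.t. Aᵀy ≥ −c, y ≥ 0.

Maximize: z = -32y1 - 25y2 - 40y3

Subject to:
  4y1 + 2y2 + 4y3 ≥ 20
  2y1 + y2 + 3y3 ≥ 13
  y1, y2, y3 ≥ 0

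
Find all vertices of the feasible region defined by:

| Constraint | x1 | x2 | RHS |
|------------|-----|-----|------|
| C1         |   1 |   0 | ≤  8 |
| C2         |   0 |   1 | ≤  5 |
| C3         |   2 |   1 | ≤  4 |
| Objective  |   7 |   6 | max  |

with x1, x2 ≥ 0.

(0, 0), (2, 0), (0, 4)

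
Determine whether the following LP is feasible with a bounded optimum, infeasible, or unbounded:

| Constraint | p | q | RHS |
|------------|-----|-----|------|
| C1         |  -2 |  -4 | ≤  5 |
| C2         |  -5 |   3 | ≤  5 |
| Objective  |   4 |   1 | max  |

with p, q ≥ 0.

Unbounded (objective can increase without bound)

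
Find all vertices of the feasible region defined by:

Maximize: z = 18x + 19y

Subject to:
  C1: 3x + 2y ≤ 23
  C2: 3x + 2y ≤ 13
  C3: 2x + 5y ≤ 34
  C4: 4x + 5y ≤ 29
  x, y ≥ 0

(0, 0), (4.333, 0), (1, 5), (0, 5.8)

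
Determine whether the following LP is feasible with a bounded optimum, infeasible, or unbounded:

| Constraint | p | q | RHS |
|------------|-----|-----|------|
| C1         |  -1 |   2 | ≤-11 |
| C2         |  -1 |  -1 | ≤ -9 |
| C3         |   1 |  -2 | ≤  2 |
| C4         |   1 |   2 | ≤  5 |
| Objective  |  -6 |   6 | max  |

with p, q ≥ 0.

Infeasible (no feasible solution exists)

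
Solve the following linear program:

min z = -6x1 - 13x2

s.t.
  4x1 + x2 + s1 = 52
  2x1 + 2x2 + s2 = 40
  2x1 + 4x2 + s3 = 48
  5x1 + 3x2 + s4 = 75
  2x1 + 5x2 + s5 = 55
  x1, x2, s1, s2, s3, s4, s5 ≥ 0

Evaluate the objective at each vertex of the feasible region:
  z(0, 0) = 0
  z(13, 0) = -78
  z(11.57, 5.714) = -143.7
  z(11.14, 6.429) = -150.4
  z(10, 7) = -151  ←
  z(0, 11) = -143
The minimum is at x1 = 10, x2 = 7.

x1 = 10, x2 = 7, z = -151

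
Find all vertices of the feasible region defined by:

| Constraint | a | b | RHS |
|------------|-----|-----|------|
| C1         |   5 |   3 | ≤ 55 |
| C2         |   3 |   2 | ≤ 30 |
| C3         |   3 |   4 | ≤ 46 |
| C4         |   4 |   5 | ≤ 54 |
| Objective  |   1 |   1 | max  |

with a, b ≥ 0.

(0, 0), (10, 0), (6, 6), (0, 10.8)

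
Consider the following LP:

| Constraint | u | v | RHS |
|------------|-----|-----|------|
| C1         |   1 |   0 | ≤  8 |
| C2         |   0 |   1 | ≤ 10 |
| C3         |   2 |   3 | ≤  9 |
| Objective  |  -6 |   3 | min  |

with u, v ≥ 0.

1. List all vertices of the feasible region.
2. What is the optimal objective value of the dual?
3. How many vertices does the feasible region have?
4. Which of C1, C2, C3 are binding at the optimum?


1. (0, 0), (4.5, 0), (0, 3)
2. -27
3. 3
4. C3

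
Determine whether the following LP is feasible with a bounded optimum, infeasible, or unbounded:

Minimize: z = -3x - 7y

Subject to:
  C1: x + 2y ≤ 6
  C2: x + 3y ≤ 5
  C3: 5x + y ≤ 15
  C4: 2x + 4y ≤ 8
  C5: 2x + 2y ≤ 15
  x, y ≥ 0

Feasible with a bounded optimal solution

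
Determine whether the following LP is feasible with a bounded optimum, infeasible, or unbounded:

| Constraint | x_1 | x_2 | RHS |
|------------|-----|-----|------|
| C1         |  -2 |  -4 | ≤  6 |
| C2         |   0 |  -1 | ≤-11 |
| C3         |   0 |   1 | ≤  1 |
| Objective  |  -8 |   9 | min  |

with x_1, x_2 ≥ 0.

Infeasible (no feasible solution exists)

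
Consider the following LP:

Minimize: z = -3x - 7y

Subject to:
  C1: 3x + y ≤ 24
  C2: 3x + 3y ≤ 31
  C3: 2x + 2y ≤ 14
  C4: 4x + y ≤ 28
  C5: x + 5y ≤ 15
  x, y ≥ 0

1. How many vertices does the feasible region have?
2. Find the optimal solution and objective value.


1. 4
2. x = 5, y = 2, z = -29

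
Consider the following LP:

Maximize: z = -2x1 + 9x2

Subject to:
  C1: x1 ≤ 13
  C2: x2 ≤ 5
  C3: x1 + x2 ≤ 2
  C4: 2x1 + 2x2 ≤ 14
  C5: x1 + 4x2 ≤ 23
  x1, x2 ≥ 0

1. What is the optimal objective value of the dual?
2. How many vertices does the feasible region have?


1. 18
2. 3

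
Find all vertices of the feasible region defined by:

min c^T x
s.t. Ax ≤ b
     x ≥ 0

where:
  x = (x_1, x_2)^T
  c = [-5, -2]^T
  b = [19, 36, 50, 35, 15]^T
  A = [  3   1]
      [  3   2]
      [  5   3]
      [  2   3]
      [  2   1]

(0, 0), (6.333, 0), (4, 7), (2.5, 10), (0, 11.67)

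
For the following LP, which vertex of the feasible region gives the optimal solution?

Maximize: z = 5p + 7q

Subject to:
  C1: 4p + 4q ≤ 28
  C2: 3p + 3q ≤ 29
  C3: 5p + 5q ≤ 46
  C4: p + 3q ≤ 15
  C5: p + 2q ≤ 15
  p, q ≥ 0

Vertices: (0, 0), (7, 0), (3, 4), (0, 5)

Evaluate the objective at each vertex of the feasible region:
  z(0, 0) = 0
  z(7, 0) = 35
  z(3, 4) = 43  ←
  z(0, 5) = 35
The maximum is at p = 3, q = 4.

(3, 4)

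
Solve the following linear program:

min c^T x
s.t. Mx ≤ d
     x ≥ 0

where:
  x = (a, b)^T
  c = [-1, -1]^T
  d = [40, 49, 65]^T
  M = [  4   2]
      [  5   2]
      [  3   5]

Evaluate the objective at each vertex of the feasible region:
  z(0, 0) = 0
  z(9.8, 0) = -9.8
  z(9, 2) = -11
  z(5, 10) = -15  ←
  z(0, 13) = -13
The minimum is at a = 5, b = 10.

a = 5, b = 10, z = -15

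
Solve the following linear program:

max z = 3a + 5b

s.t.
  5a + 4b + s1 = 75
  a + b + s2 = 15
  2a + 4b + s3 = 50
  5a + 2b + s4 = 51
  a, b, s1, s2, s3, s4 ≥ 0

Evaluate the objective at each vertex of the feasible region:
  z(0, 0) = 0
  z(10.2, 0) = 30.6
  z(7, 8) = 61
  z(5, 10) = 65  ←
  z(0, 12.5) = 62.5
The maximum is at a = 5, b = 10.

a = 5, b = 10, z = 65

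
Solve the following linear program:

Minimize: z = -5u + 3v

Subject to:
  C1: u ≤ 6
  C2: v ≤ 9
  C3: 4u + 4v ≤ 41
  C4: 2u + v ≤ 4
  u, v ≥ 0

Evaluate the objective at each vertex of the feasible region:
  z(0, 0) = 0
  z(2, 0) = -10  ←
  z(0, 4) = 12
The minimum is at u = 2, v = 0.

u = 2, v = 0, z = -10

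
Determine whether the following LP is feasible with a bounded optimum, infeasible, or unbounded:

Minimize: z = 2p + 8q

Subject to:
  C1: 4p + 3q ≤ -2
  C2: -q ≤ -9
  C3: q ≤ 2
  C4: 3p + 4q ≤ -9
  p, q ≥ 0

Infeasible (no feasible solution exists)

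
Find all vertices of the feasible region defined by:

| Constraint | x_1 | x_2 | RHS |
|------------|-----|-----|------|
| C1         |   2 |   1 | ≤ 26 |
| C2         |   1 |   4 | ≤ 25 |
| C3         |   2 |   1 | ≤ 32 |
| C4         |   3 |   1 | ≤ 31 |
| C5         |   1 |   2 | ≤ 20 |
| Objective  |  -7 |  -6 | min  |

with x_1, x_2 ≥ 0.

(0, 0), (10.33, 0), (9, 4), (0, 6.25)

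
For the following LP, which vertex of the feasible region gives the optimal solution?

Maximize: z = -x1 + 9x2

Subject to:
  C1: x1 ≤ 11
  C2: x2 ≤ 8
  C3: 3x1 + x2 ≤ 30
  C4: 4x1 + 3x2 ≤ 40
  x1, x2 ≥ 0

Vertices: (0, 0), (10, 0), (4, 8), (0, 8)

Evaluate the objective at each vertex of the feasible region:
  z(0, 0) = 0
  z(10, 0) = -10
  z(4, 8) = 68
  z(0, 8) = 72  ←
The maximum is at x1 = 0, x2 = 8.

(0, 8)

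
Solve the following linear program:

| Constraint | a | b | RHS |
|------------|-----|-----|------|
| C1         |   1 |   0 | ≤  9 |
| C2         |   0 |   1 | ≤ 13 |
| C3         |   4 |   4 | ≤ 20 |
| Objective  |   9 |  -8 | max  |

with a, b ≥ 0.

Evaluate the objective at each vertex of the feasible region:
  z(0, 0) = 0
  z(5, 0) = 45  ←
  z(0, 5) = -40
The maximum is at a = 5, b = 0.

a = 5, b = 0, z = 45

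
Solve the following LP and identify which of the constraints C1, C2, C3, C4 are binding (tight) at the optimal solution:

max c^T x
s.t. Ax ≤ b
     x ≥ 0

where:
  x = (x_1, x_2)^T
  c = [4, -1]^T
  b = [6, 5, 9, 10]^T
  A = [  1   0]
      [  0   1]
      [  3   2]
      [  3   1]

At x_1 = 3, x_2 = 0, compute slack b - a·x for each constraint:
  C1: 6 − 3 = 3  (slack)
  C2: 5 − 0 = 5  (slack)
  C3: 9 − 9 = 0  (binding)
  C4: 10 − 9 = 1  (slack)

Optimal: x_1 = 3, x_2 = 0
Binding: C3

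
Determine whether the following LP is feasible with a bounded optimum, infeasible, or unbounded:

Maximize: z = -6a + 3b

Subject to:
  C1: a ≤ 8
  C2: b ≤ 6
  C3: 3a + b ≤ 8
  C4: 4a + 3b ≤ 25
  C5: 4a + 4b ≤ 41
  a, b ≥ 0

Feasible with a bounded optimal solution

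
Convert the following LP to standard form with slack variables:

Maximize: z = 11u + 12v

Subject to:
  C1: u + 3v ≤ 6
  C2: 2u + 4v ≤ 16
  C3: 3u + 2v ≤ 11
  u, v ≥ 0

max z = 11u + 12v

s.t.
  u + 3v + s1 = 6
  2u + 4v + s2 = 16
  3u + 2v + s3 = 11
  u, v, s1, s2, s3 ≥ 0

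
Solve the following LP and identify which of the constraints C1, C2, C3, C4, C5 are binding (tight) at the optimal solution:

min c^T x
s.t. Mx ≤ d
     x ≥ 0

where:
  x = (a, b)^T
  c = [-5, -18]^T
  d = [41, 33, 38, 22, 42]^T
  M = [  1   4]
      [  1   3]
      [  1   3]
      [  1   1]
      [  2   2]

At a = 9, b = 8, compute slack b - a·x for each constraint:
  C1: 41 − 41 = 0  (binding)
  C2: 33 − 33 = 0  (binding)
  C3: 38 − 33 = 5  (slack)
  C4: 22 − 17 = 5  (slack)
  C5: 42 − 34 = 8  (slack)

Optimal: a = 9, b = 8
Binding: C1, C2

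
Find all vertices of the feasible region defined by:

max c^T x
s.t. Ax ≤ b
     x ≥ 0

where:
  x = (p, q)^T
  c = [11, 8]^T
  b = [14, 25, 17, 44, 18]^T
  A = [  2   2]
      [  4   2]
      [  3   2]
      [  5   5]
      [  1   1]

(0, 0), (5.667, 0), (3, 4), (0, 7)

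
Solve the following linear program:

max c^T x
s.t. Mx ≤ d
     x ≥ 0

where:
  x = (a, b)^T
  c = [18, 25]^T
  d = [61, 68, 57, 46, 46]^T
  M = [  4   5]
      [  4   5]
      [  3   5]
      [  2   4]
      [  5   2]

Evaluate the objective at each vertex of the feasible region:
  z(0, 0) = 0
  z(9.2, 0) = 165.6
  z(6.353, 7.118) = 292.3
  z(4, 9) = 297  ←
  z(0, 11.4) = 285
The maximum is at a = 4, b = 9.

a = 4, b = 9, z = 297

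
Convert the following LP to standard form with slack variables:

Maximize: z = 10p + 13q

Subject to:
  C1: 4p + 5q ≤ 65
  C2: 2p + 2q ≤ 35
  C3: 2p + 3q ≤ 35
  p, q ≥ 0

max z = 10p + 13q

s.t.
  4p + 5q + s1 = 65
  2p + 2q + s2 = 35
  2p + 3q + s3 = 35
  p, q, s1, s2, s3 ≥ 0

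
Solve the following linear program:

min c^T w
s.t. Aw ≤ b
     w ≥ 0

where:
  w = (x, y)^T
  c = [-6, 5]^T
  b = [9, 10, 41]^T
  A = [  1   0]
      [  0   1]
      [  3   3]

Evaluate the objective at each vertex of the feasible region:
  z(0, 0) = 0
  z(9, 0) = -54  ←
  z(9, 4.667) = -30.67
  z(3.667, 10) = 28
  z(0, 10) = 50
The minimum is at x = 9, y = 0.

x = 9, y = 0, z = -54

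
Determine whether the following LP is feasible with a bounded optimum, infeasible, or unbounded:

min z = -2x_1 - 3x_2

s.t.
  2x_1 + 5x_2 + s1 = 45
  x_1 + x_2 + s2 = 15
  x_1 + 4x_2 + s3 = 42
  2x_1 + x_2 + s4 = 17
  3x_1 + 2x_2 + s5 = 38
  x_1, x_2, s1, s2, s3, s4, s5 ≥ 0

Feasible with a bounded optimal solution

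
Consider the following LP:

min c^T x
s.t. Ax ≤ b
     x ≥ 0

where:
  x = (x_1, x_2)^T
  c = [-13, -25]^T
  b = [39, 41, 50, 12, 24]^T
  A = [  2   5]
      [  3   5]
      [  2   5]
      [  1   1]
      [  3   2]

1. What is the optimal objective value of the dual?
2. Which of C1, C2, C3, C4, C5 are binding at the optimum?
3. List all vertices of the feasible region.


1. -201
2. C1, C2
3. (0, 0), (8, 0), (4.222, 5.667), (2, 7), (0, 7.8)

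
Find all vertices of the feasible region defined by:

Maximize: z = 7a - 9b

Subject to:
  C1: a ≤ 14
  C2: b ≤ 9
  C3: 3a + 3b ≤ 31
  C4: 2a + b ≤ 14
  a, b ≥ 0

(0, 0), (7, 0), (3.667, 6.667), (1.333, 9), (0, 9)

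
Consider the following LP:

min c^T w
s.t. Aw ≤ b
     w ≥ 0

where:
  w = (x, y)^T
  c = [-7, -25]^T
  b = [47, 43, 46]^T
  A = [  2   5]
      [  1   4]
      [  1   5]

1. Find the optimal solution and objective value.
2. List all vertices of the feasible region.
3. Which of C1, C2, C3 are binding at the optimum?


1. x = 1, y = 9, z = -232
2. (0, 0), (23.5, 0), (1, 9), (0, 9.2)
3. C1, C3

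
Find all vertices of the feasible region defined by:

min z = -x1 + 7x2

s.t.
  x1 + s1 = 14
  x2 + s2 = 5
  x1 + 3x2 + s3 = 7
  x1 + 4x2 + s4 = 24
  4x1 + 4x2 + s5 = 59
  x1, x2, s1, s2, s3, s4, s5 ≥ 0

(0, 0), (7, 0), (0, 2.333)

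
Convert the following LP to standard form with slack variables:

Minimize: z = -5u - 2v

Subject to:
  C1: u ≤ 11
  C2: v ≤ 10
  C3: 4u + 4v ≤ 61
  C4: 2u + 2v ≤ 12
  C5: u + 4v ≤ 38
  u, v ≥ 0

min z = -5u - 2v

s.t.
  u + s1 = 11
  v + s2 = 10
  4u + 4v + s3 = 61
  2u + 2v + s4 = 12
  u + 4v + s5 = 38
  u, v, s1, s2, s3, s4, s5 ≥ 0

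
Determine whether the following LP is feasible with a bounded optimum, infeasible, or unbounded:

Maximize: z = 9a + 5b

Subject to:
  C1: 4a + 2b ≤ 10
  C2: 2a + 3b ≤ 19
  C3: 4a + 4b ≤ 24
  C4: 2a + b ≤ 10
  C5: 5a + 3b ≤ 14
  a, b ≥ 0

Feasible with a bounded optimal solution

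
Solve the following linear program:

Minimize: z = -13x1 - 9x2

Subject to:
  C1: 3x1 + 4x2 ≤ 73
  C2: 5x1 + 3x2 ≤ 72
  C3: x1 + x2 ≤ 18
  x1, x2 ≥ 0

Evaluate the objective at each vertex of the feasible region:
  z(0, 0) = 0
  z(14.4, 0) = -187.2
  z(9, 9) = -198  ←
  z(0, 18) = -162
The minimum is at x1 = 9, x2 = 9.

x1 = 9, x2 = 9, z = -198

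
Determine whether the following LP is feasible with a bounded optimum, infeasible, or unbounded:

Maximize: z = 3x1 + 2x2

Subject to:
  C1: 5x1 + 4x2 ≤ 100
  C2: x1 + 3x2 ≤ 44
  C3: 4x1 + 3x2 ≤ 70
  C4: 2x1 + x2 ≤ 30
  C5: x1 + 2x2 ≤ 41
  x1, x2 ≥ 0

Feasible with a bounded optimal solution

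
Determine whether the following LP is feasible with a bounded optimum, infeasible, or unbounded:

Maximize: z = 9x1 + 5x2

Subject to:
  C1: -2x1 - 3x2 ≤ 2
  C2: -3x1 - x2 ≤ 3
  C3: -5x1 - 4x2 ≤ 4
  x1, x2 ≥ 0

Unbounded (objective can increase without bound)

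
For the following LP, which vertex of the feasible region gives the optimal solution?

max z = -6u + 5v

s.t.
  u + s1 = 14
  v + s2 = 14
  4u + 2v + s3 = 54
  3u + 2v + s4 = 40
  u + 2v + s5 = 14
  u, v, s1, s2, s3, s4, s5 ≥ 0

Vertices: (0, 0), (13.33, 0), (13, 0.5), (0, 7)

Evaluate the objective at each vertex of the feasible region:
  z(0, 0) = 0
  z(13.33, 0) = -80
  z(13, 0.5) = -75.5
  z(0, 7) = 35  ←
The maximum is at u = 0, v = 7.

(0, 7)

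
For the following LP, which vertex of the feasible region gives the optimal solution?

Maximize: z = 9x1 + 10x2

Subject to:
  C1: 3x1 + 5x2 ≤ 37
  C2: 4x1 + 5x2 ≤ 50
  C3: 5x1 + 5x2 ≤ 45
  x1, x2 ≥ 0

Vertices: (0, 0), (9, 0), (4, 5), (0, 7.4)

Evaluate the objective at each vertex of the feasible region:
  z(0, 0) = 0
  z(9, 0) = 81
  z(4, 5) = 86  ←
  z(0, 7.4) = 74
The maximum is at x1 = 4, x2 = 5.

(4, 5)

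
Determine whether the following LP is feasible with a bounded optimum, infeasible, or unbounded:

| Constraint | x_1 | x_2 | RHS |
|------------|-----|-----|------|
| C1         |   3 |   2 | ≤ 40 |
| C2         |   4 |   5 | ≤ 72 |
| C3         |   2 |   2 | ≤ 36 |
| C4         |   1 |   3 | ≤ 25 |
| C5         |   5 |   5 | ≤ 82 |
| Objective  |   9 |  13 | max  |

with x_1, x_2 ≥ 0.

Feasible with a bounded optimal solution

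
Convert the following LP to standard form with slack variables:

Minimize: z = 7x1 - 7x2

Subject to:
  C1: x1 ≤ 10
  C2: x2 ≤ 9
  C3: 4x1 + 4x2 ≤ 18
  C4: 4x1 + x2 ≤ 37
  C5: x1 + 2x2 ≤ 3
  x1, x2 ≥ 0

min z = 7x1 - 7x2

s.t.
  x1 + s1 = 10
  x2 + s2 = 9
  4x1 + 4x2 + s3 = 18
  4x1 + x2 + s4 = 37
  x1 + 2x2 + s5 = 3
  x1, x2, s1, s2, s3, s4, s5 ≥ 0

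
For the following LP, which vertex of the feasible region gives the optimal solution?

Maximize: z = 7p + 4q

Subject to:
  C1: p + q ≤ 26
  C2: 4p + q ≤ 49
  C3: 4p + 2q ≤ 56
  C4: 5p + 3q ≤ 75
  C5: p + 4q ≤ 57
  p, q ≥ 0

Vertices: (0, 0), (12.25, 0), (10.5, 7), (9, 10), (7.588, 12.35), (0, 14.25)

Evaluate the objective at each vertex of the feasible region:
  z(0, 0) = 0
  z(12.25, 0) = 85.75
  z(10.5, 7) = 101.5
  z(9, 10) = 103  ←
  z(7.588, 12.35) = 102.5
  z(0, 14.25) = 57
The maximum is at p = 9, q = 10.

(9, 10)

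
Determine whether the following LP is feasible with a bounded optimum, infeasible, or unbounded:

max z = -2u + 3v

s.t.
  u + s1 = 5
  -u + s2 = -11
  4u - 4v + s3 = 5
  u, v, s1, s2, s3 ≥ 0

Infeasible (no feasible solution exists)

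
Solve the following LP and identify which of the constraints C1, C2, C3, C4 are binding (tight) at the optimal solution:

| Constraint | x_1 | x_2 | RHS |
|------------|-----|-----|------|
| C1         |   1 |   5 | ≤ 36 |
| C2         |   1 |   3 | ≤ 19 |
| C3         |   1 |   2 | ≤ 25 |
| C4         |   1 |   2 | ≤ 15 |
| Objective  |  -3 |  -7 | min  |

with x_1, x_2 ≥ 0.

At x_1 = 7, x_2 = 4, compute slack b - a·x for each constraint:
  C1: 36 − 27 = 9  (slack)
  C2: 19 − 19 = 0  (binding)
  C3: 25 − 15 = 10  (slack)
  C4: 15 − 15 = 0  (binding)

Optimal: x_1 = 7, x_2 = 4
Binding: C2, C4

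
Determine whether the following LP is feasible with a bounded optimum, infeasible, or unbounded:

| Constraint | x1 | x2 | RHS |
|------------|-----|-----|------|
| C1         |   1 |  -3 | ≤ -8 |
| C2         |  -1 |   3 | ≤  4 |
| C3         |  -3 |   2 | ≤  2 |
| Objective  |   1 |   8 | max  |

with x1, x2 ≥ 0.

Infeasible (no feasible solution exists)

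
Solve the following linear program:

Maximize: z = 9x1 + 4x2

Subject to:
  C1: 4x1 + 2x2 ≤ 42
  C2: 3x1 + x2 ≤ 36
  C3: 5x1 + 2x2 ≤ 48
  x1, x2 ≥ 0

Evaluate the objective at each vertex of the feasible region:
  z(0, 0) = 0
  z(9.6, 0) = 86.4
  z(6, 9) = 90  ←
  z(0, 21) = 84
The maximum is at x1 = 6, x2 = 9.

x1 = 6, x2 = 9, z = 90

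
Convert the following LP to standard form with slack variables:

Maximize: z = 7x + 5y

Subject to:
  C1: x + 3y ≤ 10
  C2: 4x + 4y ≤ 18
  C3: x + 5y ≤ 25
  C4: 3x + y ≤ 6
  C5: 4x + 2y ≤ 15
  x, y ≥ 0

max z = 7x + 5y

s.t.
  x + 3y + s1 = 10
  4x + 4y + s2 = 18
  x + 5y + s3 = 25
  3x + y + s4 = 6
  4x + 2y + s5 = 15
  x, y, s1, s2, s3, s4, s5 ≥ 0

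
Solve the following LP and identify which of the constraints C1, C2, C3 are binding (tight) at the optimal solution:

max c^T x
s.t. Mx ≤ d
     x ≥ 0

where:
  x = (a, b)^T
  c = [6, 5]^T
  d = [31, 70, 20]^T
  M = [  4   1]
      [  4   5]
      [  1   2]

At a = 6, b = 7, compute slack b - a·x for each constraint:
  C1: 31 − 31 = 0  (binding)
  C2: 70 − 59 = 11  (slack)
  C3: 20 − 20 = 0  (binding)

Optimal: a = 6, b = 7
Binding: C1, C3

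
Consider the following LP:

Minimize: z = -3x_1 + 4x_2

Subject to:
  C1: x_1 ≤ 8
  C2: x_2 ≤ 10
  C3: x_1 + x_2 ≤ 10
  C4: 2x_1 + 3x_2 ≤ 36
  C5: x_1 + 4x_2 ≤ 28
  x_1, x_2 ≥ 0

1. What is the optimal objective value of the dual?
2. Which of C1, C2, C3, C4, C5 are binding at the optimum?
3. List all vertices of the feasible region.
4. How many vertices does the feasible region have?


1. -24
2. C1
3. (0, 0), (8, 0), (8, 2), (4, 6), (0, 7)
4. 5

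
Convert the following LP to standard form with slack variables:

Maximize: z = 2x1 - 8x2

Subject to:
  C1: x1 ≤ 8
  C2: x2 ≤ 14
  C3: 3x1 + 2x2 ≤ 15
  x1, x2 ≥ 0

max z = 2x1 - 8x2

s.t.
  x1 + s1 = 8
  x2 + s2 = 14
  3x1 + 2x2 + s3 = 15
  x1, x2, s1, s2, s3 ≥ 0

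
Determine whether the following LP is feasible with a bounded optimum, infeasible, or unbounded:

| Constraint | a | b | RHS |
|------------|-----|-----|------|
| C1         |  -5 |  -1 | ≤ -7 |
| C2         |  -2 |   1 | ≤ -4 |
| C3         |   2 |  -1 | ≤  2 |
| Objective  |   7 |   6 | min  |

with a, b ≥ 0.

Infeasible (no feasible solution exists)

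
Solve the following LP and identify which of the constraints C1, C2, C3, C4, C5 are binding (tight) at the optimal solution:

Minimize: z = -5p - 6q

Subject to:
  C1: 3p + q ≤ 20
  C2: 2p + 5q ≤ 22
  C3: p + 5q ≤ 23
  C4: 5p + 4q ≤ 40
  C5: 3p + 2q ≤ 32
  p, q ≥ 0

At p = 6, q = 2, compute slack b - a·x for each constraint:
  C1: 20 − 20 = 0  (binding)
  C2: 22 − 22 = 0  (binding)
  C3: 23 − 16 = 7  (slack)
  C4: 40 − 38 = 2  (slack)
  C5: 32 − 22 = 10  (slack)

Optimal: p = 6, q = 2
Binding: C1, C2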